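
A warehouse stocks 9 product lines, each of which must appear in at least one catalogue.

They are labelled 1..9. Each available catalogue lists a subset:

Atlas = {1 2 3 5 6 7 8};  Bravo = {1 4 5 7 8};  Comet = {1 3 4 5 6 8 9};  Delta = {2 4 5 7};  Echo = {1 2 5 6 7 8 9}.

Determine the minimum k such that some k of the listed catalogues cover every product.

Take {Comet, Echo}. Their union is {1, 2, 3, 4, 5, 6, 7, 8, 9}, which is all 9 products.
No single catalogue has all 9 products (the largest, Atlas, has 7), so 2 is optimal.

2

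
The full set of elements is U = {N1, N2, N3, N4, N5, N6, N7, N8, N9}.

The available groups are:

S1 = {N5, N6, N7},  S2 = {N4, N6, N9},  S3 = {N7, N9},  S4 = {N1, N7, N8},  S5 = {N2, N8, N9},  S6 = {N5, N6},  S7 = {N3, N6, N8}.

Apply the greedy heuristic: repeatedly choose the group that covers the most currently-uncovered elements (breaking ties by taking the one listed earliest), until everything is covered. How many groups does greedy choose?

Greedy: pick S1 (covers 3 new) → pick S5 (covers 3 new) → pick S2 (covers 1 new) → pick S4 (covers 1 new) → pick S7 (covers 1 new). Total picks: 5.

5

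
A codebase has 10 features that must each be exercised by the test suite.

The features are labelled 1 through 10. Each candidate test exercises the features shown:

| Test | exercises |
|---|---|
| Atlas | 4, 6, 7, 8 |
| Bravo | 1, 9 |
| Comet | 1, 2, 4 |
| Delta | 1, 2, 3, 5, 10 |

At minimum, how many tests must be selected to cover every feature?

Atlas and Bravo and Delta together: Atlas ∪ Bravo ∪ Delta = {1, 2, 3, 4, 5, 6, 7, 8, 9, 10} — every feature is covered.
Only Delta contains 3, so Delta is forced; the remaining 5 features need at least 2 more tests (each remaining test adds at most 4) — so at least 3 tests are needed, and 3 is optimal.

3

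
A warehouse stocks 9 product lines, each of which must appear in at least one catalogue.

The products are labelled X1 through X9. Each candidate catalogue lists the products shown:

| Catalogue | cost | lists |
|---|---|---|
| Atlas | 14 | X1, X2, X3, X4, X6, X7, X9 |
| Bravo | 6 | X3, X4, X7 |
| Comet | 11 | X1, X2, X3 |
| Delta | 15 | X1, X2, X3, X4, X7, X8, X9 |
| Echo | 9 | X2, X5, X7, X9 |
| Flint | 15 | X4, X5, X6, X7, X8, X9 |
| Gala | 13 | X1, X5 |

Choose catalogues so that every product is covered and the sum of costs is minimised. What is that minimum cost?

26

Comet, Flint together cover every product (Comet ∪ Flint = {X1, X2, X3, X4, X5, X6, X7, X8, X9}); total cost 11 + 15 = 26.
The greedy pick Atlas, Flint costs 29; no covering selection beats 26.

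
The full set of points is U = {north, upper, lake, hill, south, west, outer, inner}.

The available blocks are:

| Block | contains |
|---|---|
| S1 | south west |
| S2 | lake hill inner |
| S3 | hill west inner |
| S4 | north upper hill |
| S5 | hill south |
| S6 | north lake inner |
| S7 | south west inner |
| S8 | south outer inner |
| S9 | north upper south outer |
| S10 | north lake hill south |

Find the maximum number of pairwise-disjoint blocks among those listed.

S5, S6 are pairwise disjoint (S5={hill,south}; S6={north,lake,inner}).
Every remaining block overlaps one of these, and no 3 of the listed blocks are pairwise disjoint, so 2 is the maximum.

2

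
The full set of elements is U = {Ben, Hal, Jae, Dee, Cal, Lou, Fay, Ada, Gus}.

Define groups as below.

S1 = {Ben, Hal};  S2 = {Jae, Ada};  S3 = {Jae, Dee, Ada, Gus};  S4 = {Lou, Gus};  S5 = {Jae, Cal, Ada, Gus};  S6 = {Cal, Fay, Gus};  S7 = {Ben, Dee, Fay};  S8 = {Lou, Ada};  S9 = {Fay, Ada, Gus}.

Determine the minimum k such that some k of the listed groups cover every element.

Take {S1, S3, S6, S8}. Their union is {Ben, Hal, Jae, Dee, Cal, Lou, Fay, Ada, Gus}, which is all 9 elements.
No 3 of the 9 groups cover everything (all 84 combinations miss at least one element), so 4 is optimal.

4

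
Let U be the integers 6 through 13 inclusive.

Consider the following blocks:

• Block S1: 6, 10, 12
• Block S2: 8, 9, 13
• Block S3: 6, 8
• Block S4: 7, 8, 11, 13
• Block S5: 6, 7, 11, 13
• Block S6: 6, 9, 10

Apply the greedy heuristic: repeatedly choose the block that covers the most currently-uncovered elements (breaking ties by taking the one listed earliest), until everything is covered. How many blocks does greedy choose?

3

Greedy: pick S4 (covers 4 new) → pick S1 (covers 3 new) → pick S2 (covers 1 new). Total picks: 3.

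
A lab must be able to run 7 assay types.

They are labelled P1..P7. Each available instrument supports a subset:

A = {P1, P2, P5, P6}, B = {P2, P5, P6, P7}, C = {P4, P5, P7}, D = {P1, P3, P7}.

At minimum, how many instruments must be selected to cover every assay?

A and C and D together: A ∪ C ∪ D = {P1, P2, P3, P4, P5, P6, P7} — every assay is covered.
Only D contains P3, so D is forced; the remaining 4 assays need at least 2 more instruments (each remaining instrument adds at most 3) — so at least 3 instruments are needed, and 3 is optimal.

3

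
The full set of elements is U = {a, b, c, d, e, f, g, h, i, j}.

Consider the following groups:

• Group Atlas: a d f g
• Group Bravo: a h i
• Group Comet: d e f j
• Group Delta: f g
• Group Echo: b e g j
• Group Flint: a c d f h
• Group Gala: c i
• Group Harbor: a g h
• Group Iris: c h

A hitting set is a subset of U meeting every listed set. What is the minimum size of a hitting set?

4

T = {c, g, h, j} meets every group (each contains at least one member of T), and |T| = 4.
No choice of 3 elements meets every group, so 4 is the minimum.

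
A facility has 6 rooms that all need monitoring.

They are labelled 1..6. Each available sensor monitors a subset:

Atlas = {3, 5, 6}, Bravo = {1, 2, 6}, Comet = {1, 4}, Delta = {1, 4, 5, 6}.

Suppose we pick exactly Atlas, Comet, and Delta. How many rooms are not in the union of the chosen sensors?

Union of Atlas, Comet, Delta = {1, 3, 4, 5, 6}.
Not covered: 2 — 1 room.

1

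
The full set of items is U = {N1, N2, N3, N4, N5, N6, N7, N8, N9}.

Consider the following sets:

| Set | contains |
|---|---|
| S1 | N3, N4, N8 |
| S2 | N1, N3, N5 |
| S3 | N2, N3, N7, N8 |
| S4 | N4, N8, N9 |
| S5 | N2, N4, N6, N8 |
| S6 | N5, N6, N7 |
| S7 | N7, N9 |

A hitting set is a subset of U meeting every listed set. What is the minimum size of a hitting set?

H = {N3, N4, N7} meets every set (each contains at least one member of H), and |H| = 3.
The sets S2, S5, S7 are pairwise disjoint, so any hitting set needs a separate item for each — at least 3. Hence 3 is optimal.

3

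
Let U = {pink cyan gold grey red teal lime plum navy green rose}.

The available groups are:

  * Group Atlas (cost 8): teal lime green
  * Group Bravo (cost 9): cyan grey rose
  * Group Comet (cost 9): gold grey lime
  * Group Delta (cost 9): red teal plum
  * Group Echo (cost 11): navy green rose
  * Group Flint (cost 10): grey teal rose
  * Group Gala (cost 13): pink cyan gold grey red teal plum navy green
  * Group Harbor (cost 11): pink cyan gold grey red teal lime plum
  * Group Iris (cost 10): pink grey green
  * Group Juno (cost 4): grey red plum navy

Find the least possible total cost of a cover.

Echo, Harbor together cover every element (Echo ∪ Harbor = {pink, cyan, gold, grey, red, teal, lime, plum, navy, green, rose}); total cost 11 + 11 = 22.
The greedy pick Juno, Harbor, Echo costs 26; no covering selection beats 22.

22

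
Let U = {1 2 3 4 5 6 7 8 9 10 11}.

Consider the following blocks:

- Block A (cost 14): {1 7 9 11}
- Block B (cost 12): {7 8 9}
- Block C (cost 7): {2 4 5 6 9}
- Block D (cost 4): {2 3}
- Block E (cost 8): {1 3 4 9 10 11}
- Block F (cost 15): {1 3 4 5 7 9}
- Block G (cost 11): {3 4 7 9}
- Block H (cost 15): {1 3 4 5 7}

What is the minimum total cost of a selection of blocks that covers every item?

27

B, C, E together cover every item (B ∪ C ∪ E = {1, 2, 3, 4, 5, 6, 7, 8, 9, 10, 11}); total cost 12 + 7 + 8 = 27.
No covering selection has total cost below 27.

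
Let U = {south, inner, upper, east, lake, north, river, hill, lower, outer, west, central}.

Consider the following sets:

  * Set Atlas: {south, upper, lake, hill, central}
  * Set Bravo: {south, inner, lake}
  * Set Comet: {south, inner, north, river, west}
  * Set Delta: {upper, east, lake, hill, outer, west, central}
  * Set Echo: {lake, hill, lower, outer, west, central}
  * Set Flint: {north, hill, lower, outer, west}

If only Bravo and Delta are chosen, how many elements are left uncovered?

Union of Bravo, Delta = {south, inner, upper, east, lake, hill, outer, west, central}.
Not covered: north, river, lower — 3 elements.

3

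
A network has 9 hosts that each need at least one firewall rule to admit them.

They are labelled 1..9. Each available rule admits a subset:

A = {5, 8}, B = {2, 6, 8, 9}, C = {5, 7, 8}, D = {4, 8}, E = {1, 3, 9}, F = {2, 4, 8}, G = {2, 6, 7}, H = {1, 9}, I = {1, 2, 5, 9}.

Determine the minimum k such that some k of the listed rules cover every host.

Take {A, D, E, G}. Their union is {1, 2, 3, 4, 5, 6, 7, 8, 9}, which is all 9 hosts.
No 3 of the 9 rules cover everything (all 84 combinations miss at least one host), so 4 is optimal.

4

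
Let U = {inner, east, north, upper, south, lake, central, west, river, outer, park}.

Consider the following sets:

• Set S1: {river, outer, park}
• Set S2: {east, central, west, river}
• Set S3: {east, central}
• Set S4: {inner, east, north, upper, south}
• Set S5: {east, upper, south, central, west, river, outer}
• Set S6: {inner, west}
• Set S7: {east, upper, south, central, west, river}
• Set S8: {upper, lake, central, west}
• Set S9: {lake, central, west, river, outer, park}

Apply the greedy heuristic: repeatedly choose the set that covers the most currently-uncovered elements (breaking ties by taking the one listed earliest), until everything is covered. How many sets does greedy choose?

3

Greedy: pick S5 (covers 7 new) → pick S4 (covers 2 new) → pick S9 (covers 2 new). Total picks: 3.
(The true minimum cover uses only 2 sets, so greedy is not optimal here.)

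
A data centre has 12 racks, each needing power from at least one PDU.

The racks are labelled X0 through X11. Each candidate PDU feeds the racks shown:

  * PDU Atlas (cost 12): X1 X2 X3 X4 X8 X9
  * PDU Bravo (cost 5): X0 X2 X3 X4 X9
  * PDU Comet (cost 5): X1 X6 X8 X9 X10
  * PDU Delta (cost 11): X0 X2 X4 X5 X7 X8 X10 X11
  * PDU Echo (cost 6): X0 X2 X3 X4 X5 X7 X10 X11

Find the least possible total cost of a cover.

11

Comet, Echo together cover every rack (Comet ∪ Echo = {X0, X1, X2, X3, X4, X5, X6, X7, X8, X9, X10, X11}); total cost 5 + 6 = 11.
No covering selection has total cost below 11.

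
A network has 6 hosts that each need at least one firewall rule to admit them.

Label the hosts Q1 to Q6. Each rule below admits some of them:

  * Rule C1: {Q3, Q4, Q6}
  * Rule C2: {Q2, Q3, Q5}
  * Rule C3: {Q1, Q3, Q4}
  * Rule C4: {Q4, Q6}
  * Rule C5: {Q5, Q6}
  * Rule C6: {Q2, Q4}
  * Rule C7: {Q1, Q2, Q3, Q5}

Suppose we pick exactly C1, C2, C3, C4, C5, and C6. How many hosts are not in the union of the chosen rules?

Union of C1, C2, C3, C4, C5, C6 = {Q1, Q2, Q3, Q4, Q5, Q6} — that's every host, so 0 are uncovered.

0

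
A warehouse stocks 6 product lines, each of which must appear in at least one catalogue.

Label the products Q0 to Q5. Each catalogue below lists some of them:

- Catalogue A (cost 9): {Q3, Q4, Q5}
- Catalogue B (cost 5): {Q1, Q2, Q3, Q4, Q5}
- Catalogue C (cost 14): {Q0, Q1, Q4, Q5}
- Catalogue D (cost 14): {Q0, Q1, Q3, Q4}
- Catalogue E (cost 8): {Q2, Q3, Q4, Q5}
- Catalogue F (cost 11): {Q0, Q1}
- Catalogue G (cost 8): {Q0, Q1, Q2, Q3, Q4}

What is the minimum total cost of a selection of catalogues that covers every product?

B, G together cover every product (B ∪ G = {Q0, Q1, Q2, Q3, Q4, Q5}); total cost 5 + 8 = 13.
No covering selection has total cost below 13.

13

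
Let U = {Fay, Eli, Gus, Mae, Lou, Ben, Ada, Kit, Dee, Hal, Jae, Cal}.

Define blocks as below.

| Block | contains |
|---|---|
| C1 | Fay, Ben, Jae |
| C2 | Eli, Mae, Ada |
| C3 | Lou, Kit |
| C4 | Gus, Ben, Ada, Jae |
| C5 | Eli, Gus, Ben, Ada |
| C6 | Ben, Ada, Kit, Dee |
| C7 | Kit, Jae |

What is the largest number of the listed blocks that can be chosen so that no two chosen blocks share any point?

C1, C2, C3 are pairwise disjoint (C1={Fay,Ben,Jae}; C2={Eli,Mae,Ada}; C3={Lou,Kit}).
Every remaining block overlaps one of these, and no 4 of the listed blocks are pairwise disjoint, so 3 is the maximum.

3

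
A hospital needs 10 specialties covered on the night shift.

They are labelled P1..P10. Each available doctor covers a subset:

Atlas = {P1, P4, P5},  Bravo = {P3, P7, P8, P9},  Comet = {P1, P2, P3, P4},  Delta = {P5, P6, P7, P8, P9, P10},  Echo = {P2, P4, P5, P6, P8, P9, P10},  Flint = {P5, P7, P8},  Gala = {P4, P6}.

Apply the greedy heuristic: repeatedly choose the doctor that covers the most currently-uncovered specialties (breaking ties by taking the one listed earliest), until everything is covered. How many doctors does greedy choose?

3

Greedy: pick Echo (covers 7 new) → pick Bravo (covers 2 new) → pick Atlas (covers 1 new). Total picks: 3.
(The true minimum cover uses only 2 doctors, so greedy is not optimal here.)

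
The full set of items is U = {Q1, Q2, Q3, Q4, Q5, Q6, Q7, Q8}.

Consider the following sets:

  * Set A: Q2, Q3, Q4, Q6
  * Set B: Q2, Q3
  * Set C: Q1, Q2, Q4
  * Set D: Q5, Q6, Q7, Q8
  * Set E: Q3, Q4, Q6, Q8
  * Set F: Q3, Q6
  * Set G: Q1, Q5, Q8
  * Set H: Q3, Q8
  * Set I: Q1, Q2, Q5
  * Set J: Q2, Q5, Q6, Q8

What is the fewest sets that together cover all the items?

C, D, and F cover everything between them: the union {Q1, Q2, Q3, Q4, Q5, Q6, Q7, Q8} is all of U.
Only D contains Q7, so D is forced; the remaining 4 items need at least 2 more sets (each remaining set adds at most 3) — so at least 3 sets are needed, and 3 is optimal.

3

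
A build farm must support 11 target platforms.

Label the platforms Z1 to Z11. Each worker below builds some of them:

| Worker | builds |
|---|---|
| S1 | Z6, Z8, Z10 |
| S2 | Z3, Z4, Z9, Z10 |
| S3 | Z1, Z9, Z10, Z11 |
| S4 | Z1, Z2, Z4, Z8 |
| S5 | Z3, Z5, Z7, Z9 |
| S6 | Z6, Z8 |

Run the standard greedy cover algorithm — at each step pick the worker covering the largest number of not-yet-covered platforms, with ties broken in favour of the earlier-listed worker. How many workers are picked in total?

5

Greedy: pick S2 (covers 4 new) → pick S4 (covers 3 new) → pick S5 (covers 2 new) → pick S1 (covers 1 new) → pick S3 (covers 1 new). Total picks: 5.
(The true minimum cover uses only 4 workers, so greedy is not optimal here.)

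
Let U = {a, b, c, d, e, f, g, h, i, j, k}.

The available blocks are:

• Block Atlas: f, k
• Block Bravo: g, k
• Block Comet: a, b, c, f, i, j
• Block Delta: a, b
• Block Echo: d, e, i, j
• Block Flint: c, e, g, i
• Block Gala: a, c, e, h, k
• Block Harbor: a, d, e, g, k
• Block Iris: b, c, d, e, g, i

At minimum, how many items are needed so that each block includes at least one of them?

T = {b, e, k} meets every block (each contains at least one member of T), and |T| = 3.
The blocks Atlas, Delta, Flint are pairwise disjoint, so any hitting set needs a separate item for each — at least 3. Hence 3 is optimal.

3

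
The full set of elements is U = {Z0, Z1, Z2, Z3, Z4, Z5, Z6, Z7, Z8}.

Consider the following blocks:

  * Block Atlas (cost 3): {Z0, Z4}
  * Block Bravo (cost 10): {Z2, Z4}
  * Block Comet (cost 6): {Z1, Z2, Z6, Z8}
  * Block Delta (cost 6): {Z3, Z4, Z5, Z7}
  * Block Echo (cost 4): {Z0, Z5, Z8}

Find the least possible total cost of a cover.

Atlas, Comet, Delta together cover every element (Atlas ∪ Comet ∪ Delta = {Z0, Z1, Z2, Z3, Z4, Z5, Z6, Z7, Z8}); total cost 3 + 6 + 6 = 15.
The greedy pick Echo, Comet, Delta costs 16; no covering selection beats 15.

15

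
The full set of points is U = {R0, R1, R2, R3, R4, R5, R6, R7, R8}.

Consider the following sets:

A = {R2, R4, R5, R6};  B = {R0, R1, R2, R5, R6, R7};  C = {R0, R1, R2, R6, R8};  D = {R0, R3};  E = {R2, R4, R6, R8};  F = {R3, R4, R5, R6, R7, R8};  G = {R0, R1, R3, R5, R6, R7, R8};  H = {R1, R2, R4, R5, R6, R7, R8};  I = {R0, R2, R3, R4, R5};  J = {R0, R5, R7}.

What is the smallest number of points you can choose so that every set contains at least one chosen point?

T = {R0, R4} meets every set (each contains at least one member of T), and |T| = 2.
The sets D, E are pairwise disjoint, so any hitting set needs a separate point for each — at least 2. Hence 2 is optimal.

2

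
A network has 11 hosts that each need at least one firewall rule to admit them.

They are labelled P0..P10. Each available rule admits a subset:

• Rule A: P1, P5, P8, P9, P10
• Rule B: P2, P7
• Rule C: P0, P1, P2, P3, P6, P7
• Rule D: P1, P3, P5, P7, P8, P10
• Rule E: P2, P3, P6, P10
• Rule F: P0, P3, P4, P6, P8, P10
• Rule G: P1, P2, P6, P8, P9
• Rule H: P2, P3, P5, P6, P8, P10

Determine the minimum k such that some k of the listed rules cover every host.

3

A and B and F together: A ∪ B ∪ F = {P0, P1, P2, P3, P4, P5, P6, P7, P8, P9, P10} — every host is covered.
Only F contains P4, so F is forced; the remaining 5 hosts need at least 2 more rules (each remaining rule adds at most 3) — so at least 3 rules are needed, and 3 is optimal.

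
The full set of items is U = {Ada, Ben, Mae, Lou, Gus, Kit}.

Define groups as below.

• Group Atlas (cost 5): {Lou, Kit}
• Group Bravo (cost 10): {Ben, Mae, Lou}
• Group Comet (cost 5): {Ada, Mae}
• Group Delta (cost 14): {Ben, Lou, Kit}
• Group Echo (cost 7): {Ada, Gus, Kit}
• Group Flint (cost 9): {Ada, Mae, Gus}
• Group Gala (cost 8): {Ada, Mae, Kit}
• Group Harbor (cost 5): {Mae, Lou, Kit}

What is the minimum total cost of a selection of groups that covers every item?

17

Bravo, Echo together cover every item (Bravo ∪ Echo = {Ada, Ben, Mae, Lou, Gus, Kit}); total cost 10 + 7 = 17.
The greedy pick Harbor, Echo, Bravo costs 22; no covering selection beats 17.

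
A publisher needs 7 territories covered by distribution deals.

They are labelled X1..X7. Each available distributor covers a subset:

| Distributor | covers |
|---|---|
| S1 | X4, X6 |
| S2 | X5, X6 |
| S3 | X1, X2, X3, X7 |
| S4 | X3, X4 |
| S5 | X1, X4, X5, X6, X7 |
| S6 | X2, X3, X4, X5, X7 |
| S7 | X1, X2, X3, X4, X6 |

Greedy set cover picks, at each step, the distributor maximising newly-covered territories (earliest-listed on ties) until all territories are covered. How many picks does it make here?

Greedy: pick S5 (covers 5 new) → pick S3 (covers 2 new). Total picks: 2.

2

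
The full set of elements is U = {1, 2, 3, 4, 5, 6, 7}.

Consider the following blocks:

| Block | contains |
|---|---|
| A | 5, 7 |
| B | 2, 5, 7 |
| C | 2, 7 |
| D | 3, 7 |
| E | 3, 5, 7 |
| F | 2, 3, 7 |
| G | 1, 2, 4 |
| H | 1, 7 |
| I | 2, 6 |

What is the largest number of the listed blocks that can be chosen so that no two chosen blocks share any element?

E, I are pairwise disjoint (E={3,5,7}; I={2,6}).
Every remaining block overlaps one of these, and no 3 of the listed blocks are pairwise disjoint, so 2 is the maximum.

2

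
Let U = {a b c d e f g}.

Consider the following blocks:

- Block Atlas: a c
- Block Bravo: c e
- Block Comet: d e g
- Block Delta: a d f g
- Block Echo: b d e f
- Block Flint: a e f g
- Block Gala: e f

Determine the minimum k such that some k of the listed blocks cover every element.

3

Bravo and Delta and Echo together: Bravo ∪ Delta ∪ Echo = {a, b, c, d, e, f, g} — every element is covered.
Only Echo contains b, so Echo is forced; the remaining 3 elements need at least 2 more blocks (each remaining block adds at most 2) — so at least 3 blocks are needed, and 3 is optimal.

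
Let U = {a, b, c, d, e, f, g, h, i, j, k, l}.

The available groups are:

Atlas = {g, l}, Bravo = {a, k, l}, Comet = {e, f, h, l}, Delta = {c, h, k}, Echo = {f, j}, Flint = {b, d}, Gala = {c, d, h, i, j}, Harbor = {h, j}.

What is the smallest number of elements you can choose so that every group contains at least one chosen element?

The 4 elements {d, j, k, l} hit every group.
The groups Atlas, Delta, Echo, Flint are pairwise disjoint, so any hitting set needs a separate element for each — at least 4. Hence 4 is optimal.

4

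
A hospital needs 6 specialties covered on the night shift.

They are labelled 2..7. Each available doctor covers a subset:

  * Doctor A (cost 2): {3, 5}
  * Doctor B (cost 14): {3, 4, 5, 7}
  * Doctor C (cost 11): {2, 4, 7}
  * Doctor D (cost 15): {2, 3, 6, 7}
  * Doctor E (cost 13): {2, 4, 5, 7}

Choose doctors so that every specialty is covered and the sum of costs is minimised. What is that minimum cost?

D, E together cover every specialty (D ∪ E = {2, 3, 4, 5, 6, 7}); total cost 15 + 13 = 28.
No covering selection has total cost below 28.

28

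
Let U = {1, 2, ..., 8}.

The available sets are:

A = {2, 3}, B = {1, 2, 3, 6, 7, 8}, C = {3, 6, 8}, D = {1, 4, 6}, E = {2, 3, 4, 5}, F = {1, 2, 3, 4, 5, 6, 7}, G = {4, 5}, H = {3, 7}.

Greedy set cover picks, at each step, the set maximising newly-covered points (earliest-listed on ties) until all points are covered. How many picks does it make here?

Greedy: pick F (covers 7 new) → pick B (covers 1 new). Total picks: 2.

2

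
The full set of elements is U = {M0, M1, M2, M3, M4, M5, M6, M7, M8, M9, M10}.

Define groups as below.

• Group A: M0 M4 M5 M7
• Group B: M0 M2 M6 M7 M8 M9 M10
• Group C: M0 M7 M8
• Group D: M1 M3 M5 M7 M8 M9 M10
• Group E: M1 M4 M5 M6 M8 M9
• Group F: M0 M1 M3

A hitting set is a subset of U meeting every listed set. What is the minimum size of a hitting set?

Take H = {M0, M8}. Each listed group contains at least one of these, so H is a hitting set of size 2.
No single element lies in every group, so at least 2 are needed and 2 is optimal.

2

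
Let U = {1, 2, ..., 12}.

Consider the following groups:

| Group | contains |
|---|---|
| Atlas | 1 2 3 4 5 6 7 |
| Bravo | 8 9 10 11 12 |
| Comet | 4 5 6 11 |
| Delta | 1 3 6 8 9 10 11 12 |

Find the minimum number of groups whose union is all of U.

Atlas and Delta cover everything between them: the union {1, 2, 3, 4, 5, 6, 7, 8, 9, 10, 11, 12} is all of U.
No single group has all 12 elements (the largest, Delta, has 8), so 2 is optimal.

2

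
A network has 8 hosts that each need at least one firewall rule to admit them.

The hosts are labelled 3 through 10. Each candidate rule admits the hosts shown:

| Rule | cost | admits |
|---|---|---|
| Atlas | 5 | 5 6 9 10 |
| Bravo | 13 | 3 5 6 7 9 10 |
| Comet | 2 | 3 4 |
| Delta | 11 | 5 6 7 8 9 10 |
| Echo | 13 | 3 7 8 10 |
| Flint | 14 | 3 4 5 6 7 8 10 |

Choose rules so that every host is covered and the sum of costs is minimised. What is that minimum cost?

13

Comet, Delta together cover every host (Comet ∪ Delta = {3, 4, 5, 6, 7, 8, 9, 10}); total cost 2 + 11 = 13.
The greedy pick Comet, Atlas, Delta costs 18; no covering selection beats 13.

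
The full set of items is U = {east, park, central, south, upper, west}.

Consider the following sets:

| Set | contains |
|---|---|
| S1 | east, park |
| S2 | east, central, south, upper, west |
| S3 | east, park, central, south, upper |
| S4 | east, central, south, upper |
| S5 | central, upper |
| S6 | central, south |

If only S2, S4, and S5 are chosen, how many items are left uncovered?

1

Union of S2, S4, S5 = {east, central, south, upper, west}.
Not covered: park — 1 item.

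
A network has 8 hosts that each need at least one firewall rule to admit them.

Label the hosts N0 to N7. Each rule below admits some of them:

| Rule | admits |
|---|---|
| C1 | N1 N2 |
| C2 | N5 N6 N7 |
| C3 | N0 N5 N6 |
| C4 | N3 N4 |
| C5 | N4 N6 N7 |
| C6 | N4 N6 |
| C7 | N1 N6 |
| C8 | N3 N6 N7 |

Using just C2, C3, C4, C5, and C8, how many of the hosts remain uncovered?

Union of C2, C3, C4, C5, C8 = {N0, N3, N4, N5, N6, N7}.
Not covered: N1, N2 — 2 hosts.

2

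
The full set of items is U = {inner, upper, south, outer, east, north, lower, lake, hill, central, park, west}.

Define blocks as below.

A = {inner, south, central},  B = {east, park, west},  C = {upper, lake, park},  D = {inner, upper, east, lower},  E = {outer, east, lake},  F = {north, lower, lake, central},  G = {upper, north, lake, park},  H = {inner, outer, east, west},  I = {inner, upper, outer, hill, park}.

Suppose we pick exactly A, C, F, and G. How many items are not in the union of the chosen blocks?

4

Union of A, C, F, G = {inner, upper, south, north, lower, lake, central, park}.
Not covered: outer, east, hill, west — 4 items.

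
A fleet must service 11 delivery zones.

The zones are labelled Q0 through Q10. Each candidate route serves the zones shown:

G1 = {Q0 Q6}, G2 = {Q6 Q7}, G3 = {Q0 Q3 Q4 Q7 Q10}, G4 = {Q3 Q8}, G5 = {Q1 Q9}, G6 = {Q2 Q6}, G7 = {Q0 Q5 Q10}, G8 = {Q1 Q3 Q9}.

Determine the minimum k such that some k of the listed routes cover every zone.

G3 and G4 and G5 and G6 and G7 together: G3 ∪ G4 ∪ G5 ∪ G6 ∪ G7 = {Q0, Q1, Q2, Q3, Q4, Q5, Q6, Q7, Q8, Q9, Q10} — every zone is covered.
No 4 of the 8 routes cover everything (all 70 combinations miss at least one zone), so 5 is optimal.

5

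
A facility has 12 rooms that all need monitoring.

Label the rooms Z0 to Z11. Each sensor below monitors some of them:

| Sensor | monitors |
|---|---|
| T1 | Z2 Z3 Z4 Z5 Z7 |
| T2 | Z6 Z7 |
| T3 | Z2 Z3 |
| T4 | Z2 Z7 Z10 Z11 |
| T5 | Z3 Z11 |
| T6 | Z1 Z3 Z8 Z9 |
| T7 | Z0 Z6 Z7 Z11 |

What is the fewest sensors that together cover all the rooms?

4

Take {T1, T4, T6, T7}. Their union is {Z0, Z1, Z2, Z3, Z4, Z5, Z6, Z7, Z8, Z9, Z10, Z11}, which is all 12 rooms.
Only T1 contains Z4, so T1 is forced; the remaining 7 rooms need at least 3 more sensors (each remaining sensor adds at most 3) — so at least 4 sensors are needed, and 4 is optimal.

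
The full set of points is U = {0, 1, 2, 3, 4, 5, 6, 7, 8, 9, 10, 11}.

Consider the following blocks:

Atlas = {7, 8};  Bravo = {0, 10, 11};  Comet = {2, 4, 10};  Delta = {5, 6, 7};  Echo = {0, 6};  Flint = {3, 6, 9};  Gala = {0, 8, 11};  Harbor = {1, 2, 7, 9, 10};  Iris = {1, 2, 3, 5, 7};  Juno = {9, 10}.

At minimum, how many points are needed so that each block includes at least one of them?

H = {5, 6, 8, 10} meets every block (each contains at least one member of H), and |H| = 4.
No choice of 3 points meets every block, so 4 is the minimum.

4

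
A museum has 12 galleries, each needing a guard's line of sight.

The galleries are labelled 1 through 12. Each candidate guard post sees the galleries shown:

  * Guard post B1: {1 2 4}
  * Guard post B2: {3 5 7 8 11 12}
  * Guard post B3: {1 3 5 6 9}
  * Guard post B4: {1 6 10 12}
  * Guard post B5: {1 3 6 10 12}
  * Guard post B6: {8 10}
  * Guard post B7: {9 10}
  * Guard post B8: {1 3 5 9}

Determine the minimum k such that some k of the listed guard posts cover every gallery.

B1 and B2 and B5 and B8 together: B1 ∪ B2 ∪ B5 ∪ B8 = {1, 2, 3, 4, 5, 6, 7, 8, 9, 10, 11, 12} — every gallery is covered.
No 3 of the 8 guard posts cover everything (all 56 combinations miss at least one gallery), so 4 is optimal.

4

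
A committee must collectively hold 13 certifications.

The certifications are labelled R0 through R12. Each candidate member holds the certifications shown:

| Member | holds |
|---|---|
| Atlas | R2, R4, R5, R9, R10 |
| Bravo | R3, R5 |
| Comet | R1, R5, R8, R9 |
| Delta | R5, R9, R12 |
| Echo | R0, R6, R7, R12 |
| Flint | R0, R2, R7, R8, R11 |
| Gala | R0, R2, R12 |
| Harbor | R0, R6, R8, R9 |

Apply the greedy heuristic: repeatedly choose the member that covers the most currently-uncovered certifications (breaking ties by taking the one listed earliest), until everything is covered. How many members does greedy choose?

5

Greedy: pick Atlas (covers 5 new) → pick Echo (covers 4 new) → pick Comet (covers 2 new) → pick Bravo (covers 1 new) → pick Flint (covers 1 new). Total picks: 5.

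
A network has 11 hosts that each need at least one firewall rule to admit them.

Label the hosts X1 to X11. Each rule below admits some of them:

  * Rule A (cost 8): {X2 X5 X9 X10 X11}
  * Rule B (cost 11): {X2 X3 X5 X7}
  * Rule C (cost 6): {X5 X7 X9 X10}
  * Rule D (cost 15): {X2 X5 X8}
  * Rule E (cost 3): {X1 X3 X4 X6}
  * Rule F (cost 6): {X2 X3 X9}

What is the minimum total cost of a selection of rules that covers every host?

32

A, C, D, E together cover every host (A ∪ C ∪ D ∪ E = {X1, X2, X3, X4, X5, X6, X7, X8, X9, X10, X11}); total cost 8 + 6 + 15 + 3 = 32.
No covering selection has total cost below 32.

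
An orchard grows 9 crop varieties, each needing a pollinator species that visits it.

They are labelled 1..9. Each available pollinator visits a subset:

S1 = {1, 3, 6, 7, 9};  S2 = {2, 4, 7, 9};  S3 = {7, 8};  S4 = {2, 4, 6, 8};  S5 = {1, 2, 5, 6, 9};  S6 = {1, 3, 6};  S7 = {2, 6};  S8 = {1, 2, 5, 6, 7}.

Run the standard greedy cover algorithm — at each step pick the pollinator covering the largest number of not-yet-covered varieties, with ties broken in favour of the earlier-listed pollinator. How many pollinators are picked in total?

3

Greedy: pick S1 (covers 5 new) → pick S4 (covers 3 new) → pick S5 (covers 1 new). Total picks: 3.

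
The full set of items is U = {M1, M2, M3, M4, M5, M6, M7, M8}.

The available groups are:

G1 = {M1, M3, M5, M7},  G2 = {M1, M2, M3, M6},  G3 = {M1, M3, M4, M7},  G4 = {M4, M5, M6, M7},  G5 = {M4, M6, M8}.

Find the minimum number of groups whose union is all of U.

G1, G2, and G5 cover everything between them: the union {M1, M2, M3, M4, M5, M6, M7, M8} is all of U.
Only G2 contains M2, so G2 is forced; the remaining 4 items need at least 2 more groups (each remaining group adds at most 3) — so at least 3 groups are needed, and 3 is optimal.

3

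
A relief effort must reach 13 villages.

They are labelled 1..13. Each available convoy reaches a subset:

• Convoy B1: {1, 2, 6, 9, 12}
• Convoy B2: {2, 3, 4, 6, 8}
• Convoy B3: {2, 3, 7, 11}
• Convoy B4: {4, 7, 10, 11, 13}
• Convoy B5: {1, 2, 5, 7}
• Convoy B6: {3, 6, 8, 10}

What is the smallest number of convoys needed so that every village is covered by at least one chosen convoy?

4

B1 and B2 and B4 and B5 together: B1 ∪ B2 ∪ B4 ∪ B5 = {1, 2, 3, 4, 5, 6, 7, 8, 9, 10, 11, 12, 13} — every village is covered.
Only B5 contains 5, so B5 is forced; the remaining 9 villages need at least 3 more convoys (each remaining convoy adds at most 4) — so at least 4 convoys are needed, and 4 is optimal.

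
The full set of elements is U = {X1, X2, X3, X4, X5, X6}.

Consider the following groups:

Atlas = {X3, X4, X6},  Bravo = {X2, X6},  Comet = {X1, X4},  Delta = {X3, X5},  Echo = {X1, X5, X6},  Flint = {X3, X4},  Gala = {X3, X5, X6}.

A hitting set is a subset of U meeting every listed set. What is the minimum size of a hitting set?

3

The 3 elements {X2, X4, X5} hit every group.
The groups Bravo, Comet, Delta are pairwise disjoint, so any hitting set needs a separate element for each — at least 3. Hence 3 is optimal.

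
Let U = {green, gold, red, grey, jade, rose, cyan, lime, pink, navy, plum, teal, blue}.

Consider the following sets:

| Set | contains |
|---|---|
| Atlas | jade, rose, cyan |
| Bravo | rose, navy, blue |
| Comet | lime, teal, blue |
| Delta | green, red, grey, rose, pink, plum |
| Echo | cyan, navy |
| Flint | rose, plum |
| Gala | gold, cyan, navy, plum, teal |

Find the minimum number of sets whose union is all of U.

4

Atlas and Comet and Delta and Gala together: Atlas ∪ Comet ∪ Delta ∪ Gala = {green, gold, red, grey, jade, rose, cyan, lime, pink, navy, plum, teal, blue} — every element is covered.
No 3 of the 7 sets cover everything (all 35 combinations miss at least one element), so 4 is optimal.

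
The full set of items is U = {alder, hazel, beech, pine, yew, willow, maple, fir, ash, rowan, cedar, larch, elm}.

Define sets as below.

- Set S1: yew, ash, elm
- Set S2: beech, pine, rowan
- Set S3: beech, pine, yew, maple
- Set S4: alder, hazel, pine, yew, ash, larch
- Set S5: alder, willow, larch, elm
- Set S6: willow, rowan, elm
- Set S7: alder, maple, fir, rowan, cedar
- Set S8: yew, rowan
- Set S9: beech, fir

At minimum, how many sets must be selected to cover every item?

4

S3, S4, S5, and S7 cover everything between them: the union {alder, hazel, beech, pine, yew, willow, maple, fir, ash, rowan, cedar, larch, elm} is all of U.
No 3 of the 9 sets cover everything (all 84 combinations miss at least one item), so 4 is optimal.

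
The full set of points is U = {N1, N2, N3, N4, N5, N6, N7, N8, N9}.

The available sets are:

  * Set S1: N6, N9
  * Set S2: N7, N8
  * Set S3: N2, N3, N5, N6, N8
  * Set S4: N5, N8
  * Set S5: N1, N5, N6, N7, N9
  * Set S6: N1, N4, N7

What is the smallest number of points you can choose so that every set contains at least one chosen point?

The 3 points {N1, N6, N8} hit every set.
The sets S1, S4, S6 are pairwise disjoint, so any hitting set needs a separate point for each — at least 3. Hence 3 is optimal.

3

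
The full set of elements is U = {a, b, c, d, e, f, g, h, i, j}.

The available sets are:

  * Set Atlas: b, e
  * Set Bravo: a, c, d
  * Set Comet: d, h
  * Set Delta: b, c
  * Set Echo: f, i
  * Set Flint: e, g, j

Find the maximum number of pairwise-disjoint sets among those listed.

4

Comet, Delta, Echo, Flint are pairwise disjoint (Comet={d,h}; Delta={b,c}; Echo={f,i}; Flint={e,g,j}).
Every remaining set overlaps one of these, and no 5 of the listed sets are pairwise disjoint, so 4 is the maximum.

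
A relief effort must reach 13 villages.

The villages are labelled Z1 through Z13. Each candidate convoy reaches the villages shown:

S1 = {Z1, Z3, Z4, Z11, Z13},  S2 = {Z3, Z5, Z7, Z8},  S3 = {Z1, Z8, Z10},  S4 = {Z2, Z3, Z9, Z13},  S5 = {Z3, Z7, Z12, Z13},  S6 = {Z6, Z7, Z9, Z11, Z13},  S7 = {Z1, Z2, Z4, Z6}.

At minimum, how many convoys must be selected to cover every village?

5

S2 and S3 and S5 and S6 and S7 together: S2 ∪ S3 ∪ S5 ∪ S6 ∪ S7 = {Z1, Z2, Z3, Z4, Z5, Z6, Z7, Z8, Z9, Z10, Z11, Z12, Z13} — every village is covered.
No 4 of the 7 convoys cover everything (all 35 combinations miss at least one village), so 5 is optimal.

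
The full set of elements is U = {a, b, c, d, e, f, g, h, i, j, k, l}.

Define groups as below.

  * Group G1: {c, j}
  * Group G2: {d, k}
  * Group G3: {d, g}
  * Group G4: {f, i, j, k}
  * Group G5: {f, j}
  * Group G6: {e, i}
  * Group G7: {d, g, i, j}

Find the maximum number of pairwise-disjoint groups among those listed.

G1, G3, G6 are pairwise disjoint (G1={c,j}; G3={d,g}; G6={e,i}).
Every remaining group overlaps one of these, and no 4 of the listed groups are pairwise disjoint, so 3 is the maximum.

3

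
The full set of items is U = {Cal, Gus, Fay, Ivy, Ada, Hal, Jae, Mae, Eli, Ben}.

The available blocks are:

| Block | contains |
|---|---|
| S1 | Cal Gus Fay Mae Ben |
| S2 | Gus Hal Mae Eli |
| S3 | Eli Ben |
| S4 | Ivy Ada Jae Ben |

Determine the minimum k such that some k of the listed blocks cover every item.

Take {S1, S2, S4}. Their union is {Cal, Gus, Fay, Ivy, Ada, Hal, Jae, Mae, Eli, Ben}, which is all 10 items.
Only S1 contains Cal, so S1 is forced; the remaining 5 items need at least 2 more blocks (each remaining block adds at most 3) — so at least 3 blocks are needed, and 3 is optimal.

3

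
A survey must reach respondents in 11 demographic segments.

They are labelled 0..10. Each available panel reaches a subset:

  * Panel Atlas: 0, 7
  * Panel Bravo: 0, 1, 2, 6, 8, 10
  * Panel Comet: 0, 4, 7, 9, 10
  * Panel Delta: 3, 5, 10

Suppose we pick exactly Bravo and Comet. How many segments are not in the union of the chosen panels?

2

Union of Bravo, Comet = {0, 1, 2, 4, 6, 7, 8, 9, 10}.
Not covered: 3, 5 — 2 segments.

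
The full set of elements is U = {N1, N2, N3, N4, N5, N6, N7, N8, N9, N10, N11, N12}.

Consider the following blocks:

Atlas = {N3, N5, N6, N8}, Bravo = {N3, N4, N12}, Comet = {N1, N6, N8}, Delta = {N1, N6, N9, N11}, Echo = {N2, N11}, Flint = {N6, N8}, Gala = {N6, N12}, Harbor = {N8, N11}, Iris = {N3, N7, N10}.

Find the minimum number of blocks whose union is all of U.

5

Take {Atlas, Bravo, Delta, Echo, Iris}. Their union is {N1, N2, N3, N4, N5, N6, N7, N8, N9, N10, N11, N12}, which is all 12 elements.
No 4 of the 9 blocks cover everything (all 126 combinations miss at least one element), so 5 is optimal.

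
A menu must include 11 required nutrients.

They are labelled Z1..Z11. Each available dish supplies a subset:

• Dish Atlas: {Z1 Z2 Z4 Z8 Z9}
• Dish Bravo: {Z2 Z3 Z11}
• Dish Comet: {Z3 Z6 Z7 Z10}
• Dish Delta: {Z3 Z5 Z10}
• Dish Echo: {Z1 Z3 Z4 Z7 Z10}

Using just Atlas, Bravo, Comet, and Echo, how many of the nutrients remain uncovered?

Union of Atlas, Bravo, Comet, Echo = {Z1, Z2, Z3, Z4, Z6, Z7, Z8, Z9, Z10, Z11}.
Not covered: Z5 — 1 nutrient.

1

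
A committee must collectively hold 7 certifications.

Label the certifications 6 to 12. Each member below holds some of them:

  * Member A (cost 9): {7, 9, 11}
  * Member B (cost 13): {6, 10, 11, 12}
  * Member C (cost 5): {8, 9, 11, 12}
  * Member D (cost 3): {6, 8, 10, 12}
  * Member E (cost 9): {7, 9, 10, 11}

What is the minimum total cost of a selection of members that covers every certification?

12

A, D together cover every certification (A ∪ D = {6, 7, 8, 9, 10, 11, 12}); total cost 9 + 3 = 12.
The greedy pick D, C, A costs 17; no covering selection beats 12.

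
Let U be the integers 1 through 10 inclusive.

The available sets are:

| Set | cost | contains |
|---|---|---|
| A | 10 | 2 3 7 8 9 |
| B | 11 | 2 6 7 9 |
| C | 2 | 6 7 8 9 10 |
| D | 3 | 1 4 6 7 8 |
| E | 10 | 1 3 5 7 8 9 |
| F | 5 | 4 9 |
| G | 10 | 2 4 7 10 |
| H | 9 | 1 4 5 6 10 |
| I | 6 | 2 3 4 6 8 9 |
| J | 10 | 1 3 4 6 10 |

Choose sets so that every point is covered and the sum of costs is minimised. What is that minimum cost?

C, H, I together cover every point (C ∪ H ∪ I = {1, 2, 3, 4, 5, 6, 7, 8, 9, 10}); total cost 2 + 9 + 6 = 17.
The greedy pick C, D, I, H costs 20; no covering selection beats 17.

17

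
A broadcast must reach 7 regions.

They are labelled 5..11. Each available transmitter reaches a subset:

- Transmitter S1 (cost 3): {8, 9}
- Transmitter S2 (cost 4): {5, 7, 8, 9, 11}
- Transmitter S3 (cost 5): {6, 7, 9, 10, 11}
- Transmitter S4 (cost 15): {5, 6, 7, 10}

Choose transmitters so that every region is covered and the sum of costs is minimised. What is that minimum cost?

9

S2, S3 together cover every region (S2 ∪ S3 = {5, 6, 7, 8, 9, 10, 11}); total cost 4 + 5 = 9.
No covering selection has total cost below 9.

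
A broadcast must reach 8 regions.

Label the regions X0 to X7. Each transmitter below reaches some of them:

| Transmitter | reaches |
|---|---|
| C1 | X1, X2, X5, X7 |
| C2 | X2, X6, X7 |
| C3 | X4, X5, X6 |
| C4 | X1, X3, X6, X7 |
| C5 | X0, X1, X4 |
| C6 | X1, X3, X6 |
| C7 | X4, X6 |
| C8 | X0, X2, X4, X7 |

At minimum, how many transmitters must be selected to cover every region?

3

Take {C1, C6, C8}. Their union is {X0, X1, X2, X3, X4, X5, X6, X7}, which is all 8 regions.
No 2 of the 8 transmitters cover everything (all 28 combinations miss at least one region), so 3 is optimal.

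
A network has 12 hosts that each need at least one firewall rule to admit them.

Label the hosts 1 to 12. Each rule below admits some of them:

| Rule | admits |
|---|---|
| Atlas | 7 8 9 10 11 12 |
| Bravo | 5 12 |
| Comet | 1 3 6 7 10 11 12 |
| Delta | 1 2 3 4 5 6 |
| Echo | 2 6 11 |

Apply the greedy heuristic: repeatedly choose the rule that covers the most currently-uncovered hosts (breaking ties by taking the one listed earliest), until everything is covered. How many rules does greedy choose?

3

Greedy: pick Comet (covers 7 new) → pick Delta (covers 3 new) → pick Atlas (covers 2 new). Total picks: 3.
(The true minimum cover uses only 2 rules, so greedy is not optimal here.)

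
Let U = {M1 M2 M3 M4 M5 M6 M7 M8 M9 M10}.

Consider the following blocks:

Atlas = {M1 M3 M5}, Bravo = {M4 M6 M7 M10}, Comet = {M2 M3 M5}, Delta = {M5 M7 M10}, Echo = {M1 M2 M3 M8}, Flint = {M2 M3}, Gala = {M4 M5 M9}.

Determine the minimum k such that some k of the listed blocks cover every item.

Take {Bravo, Echo, Gala}. Their union is {M1, M2, M3, M4, M5, M6, M7, M8, M9, M10}, which is all 10 items.
Each block has at most 4 items, and 2·4 = 8 < 10 — so at least 3 blocks are needed, and 3 is optimal.

3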